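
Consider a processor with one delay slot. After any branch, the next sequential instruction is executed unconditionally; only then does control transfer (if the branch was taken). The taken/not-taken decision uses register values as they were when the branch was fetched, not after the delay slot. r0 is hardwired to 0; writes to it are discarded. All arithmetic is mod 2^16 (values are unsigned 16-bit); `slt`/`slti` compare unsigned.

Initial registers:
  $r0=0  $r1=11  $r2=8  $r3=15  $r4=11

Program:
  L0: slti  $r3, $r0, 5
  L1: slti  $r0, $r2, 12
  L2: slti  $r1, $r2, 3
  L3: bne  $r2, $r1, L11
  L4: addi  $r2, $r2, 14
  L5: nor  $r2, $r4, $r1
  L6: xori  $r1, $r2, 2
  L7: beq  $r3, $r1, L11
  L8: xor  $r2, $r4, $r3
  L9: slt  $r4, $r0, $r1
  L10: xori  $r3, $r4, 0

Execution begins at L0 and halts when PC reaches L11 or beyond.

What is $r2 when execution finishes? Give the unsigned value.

22

[0] slti  $r3, $r0, 5  →  {$r0:0, $r1:11, $r2:8, $r3:1, $r4:11}
[1] slti  $r0, $r2, 12  →  {$r0:0, $r1:11, $r2:8, $r3:1, $r4:11}
[2] slti  $r1, $r2, 3  →  {$r0:0, $r1:0, $r2:8, $r3:1, $r4:11}
[3] bne  $r2, $r1, L11  →  {$r0:0, $r1:0, $r2:8, $r3:1, $r4:11}  ⟨branch taken⟩
[4] addi  $r2, $r2, 14  →  {$r0:0, $r1:0, $r2:22, $r3:1, $r4:11}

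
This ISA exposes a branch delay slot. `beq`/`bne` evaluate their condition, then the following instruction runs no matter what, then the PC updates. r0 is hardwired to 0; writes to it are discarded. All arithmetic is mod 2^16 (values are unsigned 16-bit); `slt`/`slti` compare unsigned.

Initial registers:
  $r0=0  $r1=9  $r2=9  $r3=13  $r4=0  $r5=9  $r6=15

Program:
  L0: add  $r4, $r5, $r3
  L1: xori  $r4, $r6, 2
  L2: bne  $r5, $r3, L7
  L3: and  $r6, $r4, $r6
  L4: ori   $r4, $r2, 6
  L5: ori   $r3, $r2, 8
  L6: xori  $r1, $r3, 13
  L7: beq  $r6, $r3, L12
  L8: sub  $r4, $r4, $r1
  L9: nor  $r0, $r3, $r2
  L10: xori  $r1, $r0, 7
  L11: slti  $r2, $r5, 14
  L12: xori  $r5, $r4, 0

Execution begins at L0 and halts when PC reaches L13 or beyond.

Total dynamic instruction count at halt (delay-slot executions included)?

PC=0  add  $r4, $r5, $r3     | $r0=0 $r1=9 $r2=9 $r3=13 $r4=22 $r5=9 $r6=15
PC=1  xori  $r4, $r6, 2      | $r0=0 $r1=9 $r2=9 $r3=13 $r4=13 $r5=9 $r6=15
PC=2  bne  $r5, $r3, L7      | $r0=0 $r1=9 $r2=9 $r3=13 $r4=13 $r5=9 $r6=15  [TAKEN]
PC=3  and  $r6, $r4, $r6     | $r0=0 $r1=9 $r2=9 $r3=13 $r4=13 $r5=9 $r6=13
PC=7  beq  $r6, $r3, L12     | $r0=0 $r1=9 $r2=9 $r3=13 $r4=13 $r5=9 $r6=13  [TAKEN]
PC=8  sub  $r4, $r4, $r1     | $r0=0 $r1=9 $r2=9 $r3=13 $r4=4 $r5=9 $r6=13
PC=12 xori  $r5, $r4, 0      | $r0=0 $r1=9 $r2=9 $r3=13 $r4=4 $r5=4 $r6=13

7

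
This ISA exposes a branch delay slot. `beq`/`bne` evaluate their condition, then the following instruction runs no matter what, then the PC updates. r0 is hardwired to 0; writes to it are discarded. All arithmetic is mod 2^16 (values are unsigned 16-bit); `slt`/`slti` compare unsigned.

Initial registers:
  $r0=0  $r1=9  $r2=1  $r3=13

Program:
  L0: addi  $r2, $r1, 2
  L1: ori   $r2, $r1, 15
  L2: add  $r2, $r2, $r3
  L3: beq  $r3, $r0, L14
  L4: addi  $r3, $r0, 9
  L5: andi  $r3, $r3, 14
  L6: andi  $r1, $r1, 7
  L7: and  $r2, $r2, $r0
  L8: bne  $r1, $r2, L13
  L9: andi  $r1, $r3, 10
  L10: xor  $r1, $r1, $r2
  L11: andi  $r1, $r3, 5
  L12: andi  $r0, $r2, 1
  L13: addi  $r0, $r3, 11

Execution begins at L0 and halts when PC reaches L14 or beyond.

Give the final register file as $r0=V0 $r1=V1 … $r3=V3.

  step pc=0: addi  $r2, $r1, 2  regs=(0,9,11,13)
  step pc=1: ori   $r2, $r1, 15  regs=(0,9,15,13)
  step pc=2: add  $r2, $r2, $r3  regs=(0,9,28,13)
  step pc=3: beq  $r3, $r0, L14  cond=F  regs=(0,9,28,13)
  step pc=4: addi  $r3, $r0, 9  regs=(0,9,28,9)
  step pc=5: andi  $r3, $r3, 14  regs=(0,9,28,8)
  step pc=6: andi  $r1, $r1, 7  regs=(0,1,28,8)
  step pc=7: and  $r2, $r2, $r0  regs=(0,1,0,8)
  step pc=8: bne  $r1, $r2, L13  cond=T  regs=(0,1,0,8)
  step pc=9: andi  $r1, $r3, 10  regs=(0,8,0,8)
  step pc=13: addi  $r0, $r3, 11  regs=(0,8,0,8)

$r0=0 $r1=8 $r2=0 $r3=8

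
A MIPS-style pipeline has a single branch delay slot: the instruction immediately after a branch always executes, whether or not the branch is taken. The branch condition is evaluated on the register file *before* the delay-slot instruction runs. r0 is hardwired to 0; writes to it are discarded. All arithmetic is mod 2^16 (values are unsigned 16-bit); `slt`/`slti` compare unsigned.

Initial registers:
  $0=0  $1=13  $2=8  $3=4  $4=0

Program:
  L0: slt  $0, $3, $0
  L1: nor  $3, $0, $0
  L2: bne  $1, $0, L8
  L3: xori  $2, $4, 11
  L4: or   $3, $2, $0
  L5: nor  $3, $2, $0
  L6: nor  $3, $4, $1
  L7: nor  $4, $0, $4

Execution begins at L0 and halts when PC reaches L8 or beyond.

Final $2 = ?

#0 slt  $0, $3, $0 ; 0/13/8/4/0
#1 nor  $3, $0, $0 ; 0/13/8/65535/0
#2 bne  $1, $0, L8 ; 0/13/8/65535/0 ; →target
#3 xori  $2, $4, 11 ; 0/13/11/65535/0

11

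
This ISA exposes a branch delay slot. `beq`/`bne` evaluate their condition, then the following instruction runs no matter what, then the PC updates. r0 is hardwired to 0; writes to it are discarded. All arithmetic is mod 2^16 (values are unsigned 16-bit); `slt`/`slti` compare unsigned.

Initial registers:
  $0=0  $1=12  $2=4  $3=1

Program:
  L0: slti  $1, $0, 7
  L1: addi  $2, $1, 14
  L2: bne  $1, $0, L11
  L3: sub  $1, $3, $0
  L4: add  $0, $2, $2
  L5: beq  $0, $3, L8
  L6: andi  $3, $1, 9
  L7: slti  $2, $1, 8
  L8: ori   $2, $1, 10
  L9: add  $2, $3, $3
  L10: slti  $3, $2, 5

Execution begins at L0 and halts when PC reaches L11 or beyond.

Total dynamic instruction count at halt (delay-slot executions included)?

  step pc=0: slti  $1, $0, 7  regs=(0,1,4,1)
  step pc=1: addi  $2, $1, 14  regs=(0,1,15,1)
  step pc=2: bne  $1, $0, L11  cond=T  regs=(0,1,15,1)
  step pc=3: sub  $1, $3, $0  regs=(0,1,15,1)

4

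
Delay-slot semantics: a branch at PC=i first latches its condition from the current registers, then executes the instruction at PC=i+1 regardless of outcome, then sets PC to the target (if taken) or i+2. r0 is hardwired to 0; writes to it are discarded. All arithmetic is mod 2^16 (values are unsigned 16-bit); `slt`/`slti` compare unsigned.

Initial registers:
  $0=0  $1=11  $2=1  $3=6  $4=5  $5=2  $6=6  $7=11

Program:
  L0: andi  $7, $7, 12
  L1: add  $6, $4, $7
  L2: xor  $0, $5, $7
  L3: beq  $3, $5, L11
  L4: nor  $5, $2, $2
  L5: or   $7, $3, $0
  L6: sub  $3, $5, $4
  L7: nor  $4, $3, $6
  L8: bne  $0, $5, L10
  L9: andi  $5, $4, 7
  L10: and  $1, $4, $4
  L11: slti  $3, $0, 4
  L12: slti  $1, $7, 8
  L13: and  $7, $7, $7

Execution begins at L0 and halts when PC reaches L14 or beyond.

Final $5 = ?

2

  step pc=0: andi  $7, $7, 12  regs=(0,11,1,6,5,2,6,8)
  step pc=1: add  $6, $4, $7  regs=(0,11,1,6,5,2,13,8)
  step pc=2: xor  $0, $5, $7  regs=(0,11,1,6,5,2,13,8)
  step pc=3: beq  $3, $5, L11  cond=F  regs=(0,11,1,6,5,2,13,8)
  step pc=4: nor  $5, $2, $2  regs=(0,11,1,6,5,65534,13,8)
  step pc=5: or   $7, $3, $0  regs=(0,11,1,6,5,65534,13,6)
  step pc=6: sub  $3, $5, $4  regs=(0,11,1,65529,5,65534,13,6)
  step pc=7: nor  $4, $3, $6  regs=(0,11,1,65529,2,65534,13,6)
  step pc=8: bne  $0, $5, L10  cond=T  regs=(0,11,1,65529,2,65534,13,6)
  step pc=9: andi  $5, $4, 7  regs=(0,11,1,65529,2,2,13,6)
  step pc=10: and  $1, $4, $4  regs=(0,2,1,65529,2,2,13,6)
  step pc=11: slti  $3, $0, 4  regs=(0,2,1,1,2,2,13,6)
  step pc=12: slti  $1, $7, 8  regs=(0,1,1,1,2,2,13,6)
  step pc=13: and  $7, $7, $7  regs=(0,1,1,1,2,2,13,6)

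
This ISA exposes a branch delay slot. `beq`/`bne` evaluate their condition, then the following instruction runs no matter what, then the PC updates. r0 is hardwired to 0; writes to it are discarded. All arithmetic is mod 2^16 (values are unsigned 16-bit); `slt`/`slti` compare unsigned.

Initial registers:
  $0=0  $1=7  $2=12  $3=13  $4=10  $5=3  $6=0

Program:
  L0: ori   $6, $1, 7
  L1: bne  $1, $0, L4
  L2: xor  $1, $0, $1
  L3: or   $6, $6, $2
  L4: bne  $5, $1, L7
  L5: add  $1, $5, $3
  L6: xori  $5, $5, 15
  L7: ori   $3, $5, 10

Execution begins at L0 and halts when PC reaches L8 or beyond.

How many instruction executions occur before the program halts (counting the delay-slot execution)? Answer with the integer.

PC=0  ori   $6, $1, 7        | $0=0 $1=7 $2=12 $3=13 $4=10 $5=3 $6=7
PC=1  bne  $1, $0, L4        | $0=0 $1=7 $2=12 $3=13 $4=10 $5=3 $6=7  [TAKEN]
PC=2  xor  $1, $0, $1        | $0=0 $1=7 $2=12 $3=13 $4=10 $5=3 $6=7
PC=4  bne  $5, $1, L7        | $0=0 $1=7 $2=12 $3=13 $4=10 $5=3 $6=7  [TAKEN]
PC=5  add  $1, $5, $3        | $0=0 $1=16 $2=12 $3=13 $4=10 $5=3 $6=7
PC=7  ori   $3, $5, 10       | $0=0 $1=16 $2=12 $3=11 $4=10 $5=3 $6=7

6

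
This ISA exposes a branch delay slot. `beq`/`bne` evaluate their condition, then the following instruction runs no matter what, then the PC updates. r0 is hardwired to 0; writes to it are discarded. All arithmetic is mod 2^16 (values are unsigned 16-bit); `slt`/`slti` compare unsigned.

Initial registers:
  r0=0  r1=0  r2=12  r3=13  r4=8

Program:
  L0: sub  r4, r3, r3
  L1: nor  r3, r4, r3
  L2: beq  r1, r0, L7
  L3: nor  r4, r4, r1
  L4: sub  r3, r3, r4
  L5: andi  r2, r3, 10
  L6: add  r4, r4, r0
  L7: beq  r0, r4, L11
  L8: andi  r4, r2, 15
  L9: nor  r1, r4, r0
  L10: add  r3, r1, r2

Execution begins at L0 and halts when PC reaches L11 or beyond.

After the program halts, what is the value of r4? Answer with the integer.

PC=0  sub  r4, r3, r3        | r0=0 r1=0 r2=12 r3=13 r4=0
PC=1  nor  r3, r4, r3        | r0=0 r1=0 r2=12 r3=65522 r4=0
PC=2  beq  r1, r0, L7        | r0=0 r1=0 r2=12 r3=65522 r4=0  [TAKEN]
PC=3  nor  r4, r4, r1        | r0=0 r1=0 r2=12 r3=65522 r4=65535
PC=7  beq  r0, r4, L11       | r0=0 r1=0 r2=12 r3=65522 r4=65535  [not taken]
PC=8  andi  r4, r2, 15       | r0=0 r1=0 r2=12 r3=65522 r4=12
PC=9  nor  r1, r4, r0        | r0=0 r1=65523 r2=12 r3=65522 r4=12
PC=10 add  r3, r1, r2        | r0=0 r1=65523 r2=12 r3=65535 r4=12

12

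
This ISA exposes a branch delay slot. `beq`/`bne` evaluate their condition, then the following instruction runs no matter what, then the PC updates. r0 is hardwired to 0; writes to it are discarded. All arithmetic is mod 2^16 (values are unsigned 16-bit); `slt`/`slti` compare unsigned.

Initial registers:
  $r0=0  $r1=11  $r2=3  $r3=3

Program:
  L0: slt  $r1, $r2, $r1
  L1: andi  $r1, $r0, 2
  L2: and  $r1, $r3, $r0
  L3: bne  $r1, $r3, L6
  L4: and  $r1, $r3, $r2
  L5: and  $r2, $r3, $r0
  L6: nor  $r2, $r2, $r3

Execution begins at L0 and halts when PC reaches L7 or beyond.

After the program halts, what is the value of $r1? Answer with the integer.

  step pc=0: slt  $r1, $r2, $r1  regs=(0,1,3,3)
  step pc=1: andi  $r1, $r0, 2  regs=(0,0,3,3)
  step pc=2: and  $r1, $r3, $r0  regs=(0,0,3,3)
  step pc=3: bne  $r1, $r3, L6  cond=T  regs=(0,0,3,3)
  step pc=4: and  $r1, $r3, $r2  regs=(0,3,3,3)
  step pc=6: nor  $r2, $r2, $r3  regs=(0,3,65532,3)

3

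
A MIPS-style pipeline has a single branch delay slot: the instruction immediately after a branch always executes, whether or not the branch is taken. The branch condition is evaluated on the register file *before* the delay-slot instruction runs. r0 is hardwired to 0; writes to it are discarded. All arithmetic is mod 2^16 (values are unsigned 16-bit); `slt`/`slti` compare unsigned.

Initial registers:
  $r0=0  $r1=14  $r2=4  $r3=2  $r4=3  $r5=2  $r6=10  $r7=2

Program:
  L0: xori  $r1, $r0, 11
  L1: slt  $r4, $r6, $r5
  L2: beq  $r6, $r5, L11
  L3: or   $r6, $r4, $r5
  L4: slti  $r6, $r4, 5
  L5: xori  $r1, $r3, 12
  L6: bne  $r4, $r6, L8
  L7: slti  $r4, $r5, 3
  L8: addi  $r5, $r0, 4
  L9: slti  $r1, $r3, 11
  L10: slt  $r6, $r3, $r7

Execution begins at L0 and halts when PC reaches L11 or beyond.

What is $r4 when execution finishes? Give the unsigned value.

PC=0  xori  $r1, $r0, 11     | $r0=0 $r1=11 $r2=4 $r3=2 $r4=3 $r5=2 $r6=10 $r7=2
PC=1  slt  $r4, $r6, $r5     | $r0=0 $r1=11 $r2=4 $r3=2 $r4=0 $r5=2 $r6=10 $r7=2
PC=2  beq  $r6, $r5, L11     | $r0=0 $r1=11 $r2=4 $r3=2 $r4=0 $r5=2 $r6=10 $r7=2  [not taken]
PC=3  or   $r6, $r4, $r5     | $r0=0 $r1=11 $r2=4 $r3=2 $r4=0 $r5=2 $r6=2 $r7=2
PC=4  slti  $r6, $r4, 5      | $r0=0 $r1=11 $r2=4 $r3=2 $r4=0 $r5=2 $r6=1 $r7=2
PC=5  xori  $r1, $r3, 12     | $r0=0 $r1=14 $r2=4 $r3=2 $r4=0 $r5=2 $r6=1 $r7=2
PC=6  bne  $r4, $r6, L8      | $r0=0 $r1=14 $r2=4 $r3=2 $r4=0 $r5=2 $r6=1 $r7=2  [TAKEN]
PC=7  slti  $r4, $r5, 3      | $r0=0 $r1=14 $r2=4 $r3=2 $r4=1 $r5=2 $r6=1 $r7=2
PC=8  addi  $r5, $r0, 4      | $r0=0 $r1=14 $r2=4 $r3=2 $r4=1 $r5=4 $r6=1 $r7=2
PC=9  slti  $r1, $r3, 11     | $r0=0 $r1=1 $r2=4 $r3=2 $r4=1 $r5=4 $r6=1 $r7=2
PC=10 slt  $r6, $r3, $r7     | $r0=0 $r1=1 $r2=4 $r3=2 $r4=1 $r5=4 $r6=0 $r7=2

1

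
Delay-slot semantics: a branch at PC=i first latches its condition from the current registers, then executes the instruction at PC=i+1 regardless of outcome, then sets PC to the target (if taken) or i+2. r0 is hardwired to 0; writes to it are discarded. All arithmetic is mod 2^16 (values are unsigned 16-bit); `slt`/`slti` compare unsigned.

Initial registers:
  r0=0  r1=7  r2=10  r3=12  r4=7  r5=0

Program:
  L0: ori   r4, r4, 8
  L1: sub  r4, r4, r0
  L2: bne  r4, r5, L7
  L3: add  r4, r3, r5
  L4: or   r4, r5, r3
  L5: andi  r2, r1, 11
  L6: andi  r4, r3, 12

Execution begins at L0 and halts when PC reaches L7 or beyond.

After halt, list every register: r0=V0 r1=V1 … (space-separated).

#0 ori   r4, r4, 8 ; 0/7/10/12/15/0
#1 sub  r4, r4, r0 ; 0/7/10/12/15/0
#2 bne  r4, r5, L7 ; 0/7/10/12/15/0 ; →target
#3 add  r4, r3, r5 ; 0/7/10/12/12/0

r0=0 r1=7 r2=10 r3=12 r4=12 r5=0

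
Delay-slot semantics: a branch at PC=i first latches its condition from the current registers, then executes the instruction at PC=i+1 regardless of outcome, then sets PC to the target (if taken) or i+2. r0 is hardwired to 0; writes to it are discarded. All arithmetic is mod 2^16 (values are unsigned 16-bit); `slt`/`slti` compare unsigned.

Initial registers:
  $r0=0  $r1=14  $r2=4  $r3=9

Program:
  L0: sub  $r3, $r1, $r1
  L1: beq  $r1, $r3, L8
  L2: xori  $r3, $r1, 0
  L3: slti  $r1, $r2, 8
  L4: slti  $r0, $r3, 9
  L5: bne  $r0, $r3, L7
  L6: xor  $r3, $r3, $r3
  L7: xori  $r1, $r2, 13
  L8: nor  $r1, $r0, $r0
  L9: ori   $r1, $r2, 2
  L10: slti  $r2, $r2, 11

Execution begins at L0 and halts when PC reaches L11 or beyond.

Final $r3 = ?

0

#0 sub  $r3, $r1, $r1 ; 0/14/4/0
#1 beq  $r1, $r3, L8 ; 0/14/4/0 ; →fallthru
#2 xori  $r3, $r1, 0 ; 0/14/4/14
#3 slti  $r1, $r2, 8 ; 0/1/4/14
#4 slti  $r0, $r3, 9 ; 0/1/4/14
#5 bne  $r0, $r3, L7 ; 0/1/4/14 ; →target
#6 xor  $r3, $r3, $r3 ; 0/1/4/0
#7 xori  $r1, $r2, 13 ; 0/9/4/0
#8 nor  $r1, $r0, $r0 ; 0/65535/4/0
#9 ori   $r1, $r2, 2 ; 0/6/4/0
#10 slti  $r2, $r2, 11 ; 0/6/1/0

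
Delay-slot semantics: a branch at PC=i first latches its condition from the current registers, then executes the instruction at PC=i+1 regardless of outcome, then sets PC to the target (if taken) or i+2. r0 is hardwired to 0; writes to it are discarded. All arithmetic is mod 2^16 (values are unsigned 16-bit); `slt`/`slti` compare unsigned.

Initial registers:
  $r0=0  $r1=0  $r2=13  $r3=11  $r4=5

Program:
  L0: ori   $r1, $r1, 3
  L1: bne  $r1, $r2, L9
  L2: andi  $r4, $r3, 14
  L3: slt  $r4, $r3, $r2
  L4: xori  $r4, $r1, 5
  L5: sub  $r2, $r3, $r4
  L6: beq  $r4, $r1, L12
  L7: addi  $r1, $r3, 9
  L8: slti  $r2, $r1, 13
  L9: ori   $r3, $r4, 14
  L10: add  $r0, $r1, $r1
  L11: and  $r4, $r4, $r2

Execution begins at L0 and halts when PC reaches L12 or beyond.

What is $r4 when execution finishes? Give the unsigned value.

8

#0 ori   $r1, $r1, 3 ; 0/3/13/11/5
#1 bne  $r1, $r2, L9 ; 0/3/13/11/5 ; →target
#2 andi  $r4, $r3, 14 ; 0/3/13/11/10
#9 ori   $r3, $r4, 14 ; 0/3/13/14/10
#10 add  $r0, $r1, $r1 ; 0/3/13/14/10
#11 and  $r4, $r4, $r2 ; 0/3/13/14/8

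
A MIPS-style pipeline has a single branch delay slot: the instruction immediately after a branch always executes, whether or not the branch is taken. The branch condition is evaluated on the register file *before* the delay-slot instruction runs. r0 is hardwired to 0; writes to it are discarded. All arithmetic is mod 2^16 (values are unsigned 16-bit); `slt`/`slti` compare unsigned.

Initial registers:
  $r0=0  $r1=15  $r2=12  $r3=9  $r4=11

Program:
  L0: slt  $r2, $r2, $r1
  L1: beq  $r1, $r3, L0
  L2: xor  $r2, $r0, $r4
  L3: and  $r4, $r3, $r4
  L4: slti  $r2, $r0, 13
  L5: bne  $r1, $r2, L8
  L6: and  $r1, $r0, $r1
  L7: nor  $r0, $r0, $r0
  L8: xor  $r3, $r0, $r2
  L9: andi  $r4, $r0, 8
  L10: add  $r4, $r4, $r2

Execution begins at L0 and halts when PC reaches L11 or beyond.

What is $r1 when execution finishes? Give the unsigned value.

0

  step pc=0: slt  $r2, $r2, $r1  regs=(0,15,1,9,11)
  step pc=1: beq  $r1, $r3, L0  cond=F  regs=(0,15,1,9,11)
  step pc=2: xor  $r2, $r0, $r4  regs=(0,15,11,9,11)
  step pc=3: and  $r4, $r3, $r4  regs=(0,15,11,9,9)
  step pc=4: slti  $r2, $r0, 13  regs=(0,15,1,9,9)
  step pc=5: bne  $r1, $r2, L8  cond=T  regs=(0,15,1,9,9)
  step pc=6: and  $r1, $r0, $r1  regs=(0,0,1,9,9)
  step pc=8: xor  $r3, $r0, $r2  regs=(0,0,1,1,9)
  step pc=9: andi  $r4, $r0, 8  regs=(0,0,1,1,0)
  step pc=10: add  $r4, $r4, $r2  regs=(0,0,1,1,1)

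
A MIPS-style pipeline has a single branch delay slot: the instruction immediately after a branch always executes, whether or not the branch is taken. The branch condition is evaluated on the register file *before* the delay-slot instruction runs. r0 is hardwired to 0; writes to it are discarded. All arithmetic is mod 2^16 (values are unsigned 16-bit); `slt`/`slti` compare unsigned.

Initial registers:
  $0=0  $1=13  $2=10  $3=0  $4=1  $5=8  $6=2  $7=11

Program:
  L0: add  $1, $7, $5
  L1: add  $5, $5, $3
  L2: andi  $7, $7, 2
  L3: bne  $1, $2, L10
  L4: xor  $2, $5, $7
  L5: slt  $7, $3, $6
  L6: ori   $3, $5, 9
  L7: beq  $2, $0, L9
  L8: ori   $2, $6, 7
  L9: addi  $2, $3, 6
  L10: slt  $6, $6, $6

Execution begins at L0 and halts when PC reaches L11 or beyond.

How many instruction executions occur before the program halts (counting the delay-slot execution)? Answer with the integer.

PC=0  add  $1, $7, $5        | $0=0 $1=19 $2=10 $3=0 $4=1 $5=8 $6=2 $7=11
PC=1  add  $5, $5, $3        | $0=0 $1=19 $2=10 $3=0 $4=1 $5=8 $6=2 $7=11
PC=2  andi  $7, $7, 2        | $0=0 $1=19 $2=10 $3=0 $4=1 $5=8 $6=2 $7=2
PC=3  bne  $1, $2, L10       | $0=0 $1=19 $2=10 $3=0 $4=1 $5=8 $6=2 $7=2  [TAKEN]
PC=4  xor  $2, $5, $7        | $0=0 $1=19 $2=10 $3=0 $4=1 $5=8 $6=2 $7=2
PC=10 slt  $6, $6, $6        | $0=0 $1=19 $2=10 $3=0 $4=1 $5=8 $6=0 $7=2

6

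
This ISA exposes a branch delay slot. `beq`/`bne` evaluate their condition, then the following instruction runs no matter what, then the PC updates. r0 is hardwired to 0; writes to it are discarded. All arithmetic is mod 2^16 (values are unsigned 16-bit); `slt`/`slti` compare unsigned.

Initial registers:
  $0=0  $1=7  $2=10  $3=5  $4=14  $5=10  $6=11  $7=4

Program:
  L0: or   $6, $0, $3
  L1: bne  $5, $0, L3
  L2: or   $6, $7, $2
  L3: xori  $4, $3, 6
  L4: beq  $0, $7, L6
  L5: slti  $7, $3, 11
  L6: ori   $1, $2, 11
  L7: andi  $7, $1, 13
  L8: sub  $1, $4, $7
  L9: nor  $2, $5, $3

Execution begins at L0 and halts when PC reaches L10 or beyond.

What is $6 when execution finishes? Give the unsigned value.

#0 or   $6, $0, $3 ; 0/7/10/5/14/10/5/4
#1 bne  $5, $0, L3 ; 0/7/10/5/14/10/5/4 ; →target
#2 or   $6, $7, $2 ; 0/7/10/5/14/10/14/4
#3 xori  $4, $3, 6 ; 0/7/10/5/3/10/14/4
#4 beq  $0, $7, L6 ; 0/7/10/5/3/10/14/4 ; →fallthru
#5 slti  $7, $3, 11 ; 0/7/10/5/3/10/14/1
#6 ori   $1, $2, 11 ; 0/11/10/5/3/10/14/1
#7 andi  $7, $1, 13 ; 0/11/10/5/3/10/14/9
#8 sub  $1, $4, $7 ; 0/65530/10/5/3/10/14/9
#9 nor  $2, $5, $3 ; 0/65530/65520/5/3/10/14/9

14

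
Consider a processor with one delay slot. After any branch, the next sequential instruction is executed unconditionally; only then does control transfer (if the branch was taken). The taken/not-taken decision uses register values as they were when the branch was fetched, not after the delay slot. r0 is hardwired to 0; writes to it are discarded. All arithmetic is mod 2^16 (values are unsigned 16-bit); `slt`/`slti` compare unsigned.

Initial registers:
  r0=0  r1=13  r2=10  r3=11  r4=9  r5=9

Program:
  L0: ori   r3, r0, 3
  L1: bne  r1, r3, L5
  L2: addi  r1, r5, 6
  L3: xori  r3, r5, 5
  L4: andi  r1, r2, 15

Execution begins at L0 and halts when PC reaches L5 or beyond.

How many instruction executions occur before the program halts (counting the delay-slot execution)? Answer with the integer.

3

PC=0  ori   r3, r0, 3        | r0=0 r1=13 r2=10 r3=3 r4=9 r5=9
PC=1  bne  r1, r3, L5        | r0=0 r1=13 r2=10 r3=3 r4=9 r5=9  [TAKEN]
PC=2  addi  r1, r5, 6        | r0=0 r1=15 r2=10 r3=3 r4=9 r5=9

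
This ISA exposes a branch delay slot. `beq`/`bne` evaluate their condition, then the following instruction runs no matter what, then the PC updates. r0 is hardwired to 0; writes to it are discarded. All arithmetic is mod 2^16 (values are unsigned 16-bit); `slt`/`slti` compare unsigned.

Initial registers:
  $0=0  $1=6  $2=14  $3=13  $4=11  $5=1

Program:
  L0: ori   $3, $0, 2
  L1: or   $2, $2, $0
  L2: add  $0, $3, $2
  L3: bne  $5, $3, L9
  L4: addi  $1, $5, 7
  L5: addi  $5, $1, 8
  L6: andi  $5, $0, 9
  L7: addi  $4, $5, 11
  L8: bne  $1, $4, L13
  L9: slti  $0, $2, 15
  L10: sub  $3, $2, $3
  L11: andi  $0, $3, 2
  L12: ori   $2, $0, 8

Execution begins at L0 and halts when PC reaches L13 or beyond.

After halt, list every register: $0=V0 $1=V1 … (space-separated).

PC=0  ori   $3, $0, 2        | $0=0 $1=6 $2=14 $3=2 $4=11 $5=1
PC=1  or   $2, $2, $0        | $0=0 $1=6 $2=14 $3=2 $4=11 $5=1
PC=2  add  $0, $3, $2        | $0=0 $1=6 $2=14 $3=2 $4=11 $5=1
PC=3  bne  $5, $3, L9        | $0=0 $1=6 $2=14 $3=2 $4=11 $5=1  [TAKEN]
PC=4  addi  $1, $5, 7        | $0=0 $1=8 $2=14 $3=2 $4=11 $5=1
PC=9  slti  $0, $2, 15       | $0=0 $1=8 $2=14 $3=2 $4=11 $5=1
PC=10 sub  $3, $2, $3        | $0=0 $1=8 $2=14 $3=12 $4=11 $5=1
PC=11 andi  $0, $3, 2        | $0=0 $1=8 $2=14 $3=12 $4=11 $5=1
PC=12 ori   $2, $0, 8        | $0=0 $1=8 $2=8 $3=12 $4=11 $5=1

$0=0 $1=8 $2=8 $3=12 $4=11 $5=1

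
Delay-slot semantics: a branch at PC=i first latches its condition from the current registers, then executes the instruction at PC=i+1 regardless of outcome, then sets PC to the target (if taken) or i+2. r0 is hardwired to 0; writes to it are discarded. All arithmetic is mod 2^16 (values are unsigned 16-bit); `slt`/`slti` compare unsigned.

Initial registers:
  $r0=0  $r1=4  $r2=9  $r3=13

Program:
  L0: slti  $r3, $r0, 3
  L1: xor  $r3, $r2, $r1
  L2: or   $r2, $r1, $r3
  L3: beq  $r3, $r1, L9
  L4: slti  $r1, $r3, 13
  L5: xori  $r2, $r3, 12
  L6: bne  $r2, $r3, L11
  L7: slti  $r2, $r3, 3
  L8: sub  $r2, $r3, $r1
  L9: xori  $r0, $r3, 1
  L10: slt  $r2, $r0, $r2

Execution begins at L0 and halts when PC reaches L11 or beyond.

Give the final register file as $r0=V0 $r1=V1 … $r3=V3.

[0] slti  $r3, $r0, 3  →  {$r0:0, $r1:4, $r2:9, $r3:1}
[1] xor  $r3, $r2, $r1  →  {$r0:0, $r1:4, $r2:9, $r3:13}
[2] or   $r2, $r1, $r3  →  {$r0:0, $r1:4, $r2:13, $r3:13}
[3] beq  $r3, $r1, L9  →  {$r0:0, $r1:4, $r2:13, $r3:13}  ⟨branch fallthrough⟩
[4] slti  $r1, $r3, 13  →  {$r0:0, $r1:0, $r2:13, $r3:13}
[5] xori  $r2, $r3, 12  →  {$r0:0, $r1:0, $r2:1, $r3:13}
[6] bne  $r2, $r3, L11  →  {$r0:0, $r1:0, $r2:1, $r3:13}  ⟨branch taken⟩
[7] slti  $r2, $r3, 3  →  {$r0:0, $r1:0, $r2:0, $r3:13}

$r0=0 $r1=0 $r2=0 $r3=13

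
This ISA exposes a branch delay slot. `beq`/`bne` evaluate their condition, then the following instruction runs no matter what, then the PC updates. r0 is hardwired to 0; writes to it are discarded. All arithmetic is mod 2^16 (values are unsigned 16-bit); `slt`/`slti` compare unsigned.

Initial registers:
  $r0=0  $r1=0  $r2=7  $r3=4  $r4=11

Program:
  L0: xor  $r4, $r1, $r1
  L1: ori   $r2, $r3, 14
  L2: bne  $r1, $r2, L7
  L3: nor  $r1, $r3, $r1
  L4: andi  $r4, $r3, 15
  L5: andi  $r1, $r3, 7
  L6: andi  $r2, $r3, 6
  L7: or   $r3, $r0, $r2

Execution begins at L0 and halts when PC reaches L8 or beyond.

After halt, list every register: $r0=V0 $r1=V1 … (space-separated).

$r0=0 $r1=65531 $r2=14 $r3=14 $r4=0

[0] xor  $r4, $r1, $r1  →  {$r0:0, $r1:0, $r2:7, $r3:4, $r4:0}
[1] ori   $r2, $r3, 14  →  {$r0:0, $r1:0, $r2:14, $r3:4, $r4:0}
[2] bne  $r1, $r2, L7  →  {$r0:0, $r1:0, $r2:14, $r3:4, $r4:0}  ⟨branch taken⟩
[3] nor  $r1, $r3, $r1  →  {$r0:0, $r1:65531, $r2:14, $r3:4, $r4:0}
[7] or   $r3, $r0, $r2  →  {$r0:0, $r1:65531, $r2:14, $r3:14, $r4:0}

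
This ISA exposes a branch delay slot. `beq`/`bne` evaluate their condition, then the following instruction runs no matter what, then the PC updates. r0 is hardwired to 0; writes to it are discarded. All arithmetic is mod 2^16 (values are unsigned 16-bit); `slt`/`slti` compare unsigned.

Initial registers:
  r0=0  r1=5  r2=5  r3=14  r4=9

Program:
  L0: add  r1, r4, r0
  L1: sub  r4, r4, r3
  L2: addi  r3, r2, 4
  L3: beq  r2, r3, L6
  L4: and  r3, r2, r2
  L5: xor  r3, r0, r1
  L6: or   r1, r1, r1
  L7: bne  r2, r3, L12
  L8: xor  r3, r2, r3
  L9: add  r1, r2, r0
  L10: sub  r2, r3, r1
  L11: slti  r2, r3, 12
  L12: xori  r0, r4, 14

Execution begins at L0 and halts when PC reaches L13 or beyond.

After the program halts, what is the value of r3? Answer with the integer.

[0] add  r1, r4, r0  →  {r0:0, r1:9, r2:5, r3:14, r4:9}
[1] sub  r4, r4, r3  →  {r0:0, r1:9, r2:5, r3:14, r4:65531}
[2] addi  r3, r2, 4  →  {r0:0, r1:9, r2:5, r3:9, r4:65531}
[3] beq  r2, r3, L6  →  {r0:0, r1:9, r2:5, r3:9, r4:65531}  ⟨branch fallthrough⟩
[4] and  r3, r2, r2  →  {r0:0, r1:9, r2:5, r3:5, r4:65531}
[5] xor  r3, r0, r1  →  {r0:0, r1:9, r2:5, r3:9, r4:65531}
[6] or   r1, r1, r1  →  {r0:0, r1:9, r2:5, r3:9, r4:65531}
[7] bne  r2, r3, L12  →  {r0:0, r1:9, r2:5, r3:9, r4:65531}  ⟨branch taken⟩
[8] xor  r3, r2, r3  →  {r0:0, r1:9, r2:5, r3:12, r4:65531}
[12] xori  r0, r4, 14  →  {r0:0, r1:9, r2:5, r3:12, r4:65531}

12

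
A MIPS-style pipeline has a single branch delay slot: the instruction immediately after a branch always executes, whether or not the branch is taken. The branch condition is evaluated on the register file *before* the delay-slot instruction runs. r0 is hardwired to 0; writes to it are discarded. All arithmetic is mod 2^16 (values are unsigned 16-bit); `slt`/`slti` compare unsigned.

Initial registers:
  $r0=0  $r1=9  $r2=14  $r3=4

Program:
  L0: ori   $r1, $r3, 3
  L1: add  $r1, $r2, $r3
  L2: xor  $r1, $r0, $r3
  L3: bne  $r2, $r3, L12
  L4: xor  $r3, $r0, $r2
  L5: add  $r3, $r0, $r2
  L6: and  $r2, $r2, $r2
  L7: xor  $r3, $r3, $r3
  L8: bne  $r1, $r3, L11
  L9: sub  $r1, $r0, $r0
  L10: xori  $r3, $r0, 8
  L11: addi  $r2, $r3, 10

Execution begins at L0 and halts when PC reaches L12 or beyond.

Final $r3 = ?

PC=0  ori   $r1, $r3, 3      | $r0=0 $r1=7 $r2=14 $r3=4
PC=1  add  $r1, $r2, $r3     | $r0=0 $r1=18 $r2=14 $r3=4
PC=2  xor  $r1, $r0, $r3     | $r0=0 $r1=4 $r2=14 $r3=4
PC=3  bne  $r2, $r3, L12     | $r0=0 $r1=4 $r2=14 $r3=4  [TAKEN]
PC=4  xor  $r3, $r0, $r2     | $r0=0 $r1=4 $r2=14 $r3=14

14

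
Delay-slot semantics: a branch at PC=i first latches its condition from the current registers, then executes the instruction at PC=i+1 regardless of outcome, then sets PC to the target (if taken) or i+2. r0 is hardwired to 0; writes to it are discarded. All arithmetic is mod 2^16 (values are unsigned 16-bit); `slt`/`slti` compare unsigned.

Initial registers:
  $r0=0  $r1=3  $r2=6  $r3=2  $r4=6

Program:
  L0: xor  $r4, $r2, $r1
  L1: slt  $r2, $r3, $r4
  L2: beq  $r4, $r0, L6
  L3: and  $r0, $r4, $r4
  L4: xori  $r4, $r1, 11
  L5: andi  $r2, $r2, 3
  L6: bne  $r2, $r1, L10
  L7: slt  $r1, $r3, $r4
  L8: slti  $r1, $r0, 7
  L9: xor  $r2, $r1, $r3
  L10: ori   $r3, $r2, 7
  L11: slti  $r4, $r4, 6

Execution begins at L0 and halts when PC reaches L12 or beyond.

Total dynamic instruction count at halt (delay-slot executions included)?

PC=0  xor  $r4, $r2, $r1     | $r0=0 $r1=3 $r2=6 $r3=2 $r4=5
PC=1  slt  $r2, $r3, $r4     | $r0=0 $r1=3 $r2=1 $r3=2 $r4=5
PC=2  beq  $r4, $r0, L6      | $r0=0 $r1=3 $r2=1 $r3=2 $r4=5  [not taken]
PC=3  and  $r0, $r4, $r4     | $r0=0 $r1=3 $r2=1 $r3=2 $r4=5
PC=4  xori  $r4, $r1, 11     | $r0=0 $r1=3 $r2=1 $r3=2 $r4=8
PC=5  andi  $r2, $r2, 3      | $r0=0 $r1=3 $r2=1 $r3=2 $r4=8
PC=6  bne  $r2, $r1, L10     | $r0=0 $r1=3 $r2=1 $r3=2 $r4=8  [TAKEN]
PC=7  slt  $r1, $r3, $r4     | $r0=0 $r1=1 $r2=1 $r3=2 $r4=8
PC=10 ori   $r3, $r2, 7      | $r0=0 $r1=1 $r2=1 $r3=7 $r4=8
PC=11 slti  $r4, $r4, 6      | $r0=0 $r1=1 $r2=1 $r3=7 $r4=0

10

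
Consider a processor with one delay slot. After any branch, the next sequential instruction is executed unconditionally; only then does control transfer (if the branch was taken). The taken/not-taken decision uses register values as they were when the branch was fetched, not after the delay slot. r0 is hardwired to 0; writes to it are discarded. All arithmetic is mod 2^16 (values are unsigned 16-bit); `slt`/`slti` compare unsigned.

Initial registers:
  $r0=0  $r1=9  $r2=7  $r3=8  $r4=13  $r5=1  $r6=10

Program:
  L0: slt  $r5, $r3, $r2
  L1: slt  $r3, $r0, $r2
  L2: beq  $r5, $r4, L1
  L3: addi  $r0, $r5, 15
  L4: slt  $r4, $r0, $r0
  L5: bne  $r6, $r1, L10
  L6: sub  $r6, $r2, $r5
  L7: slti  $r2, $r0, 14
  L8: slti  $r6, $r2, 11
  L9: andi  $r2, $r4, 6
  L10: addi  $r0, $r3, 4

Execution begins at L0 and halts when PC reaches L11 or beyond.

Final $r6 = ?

7

[0] slt  $r5, $r3, $r2  →  {$r0:0, $r1:9, $r2:7, $r3:8, $r4:13, $r5:0, $r6:10}
[1] slt  $r3, $r0, $r2  →  {$r0:0, $r1:9, $r2:7, $r3:1, $r4:13, $r5:0, $r6:10}
[2] beq  $r5, $r4, L1  →  {$r0:0, $r1:9, $r2:7, $r3:1, $r4:13, $r5:0, $r6:10}  ⟨branch fallthrough⟩
[3] addi  $r0, $r5, 15  →  {$r0:0, $r1:9, $r2:7, $r3:1, $r4:13, $r5:0, $r6:10}
[4] slt  $r4, $r0, $r0  →  {$r0:0, $r1:9, $r2:7, $r3:1, $r4:0, $r5:0, $r6:10}
[5] bne  $r6, $r1, L10  →  {$r0:0, $r1:9, $r2:7, $r3:1, $r4:0, $r5:0, $r6:10}  ⟨branch taken⟩
[6] sub  $r6, $r2, $r5  →  {$r0:0, $r1:9, $r2:7, $r3:1, $r4:0, $r5:0, $r6:7}
[10] addi  $r0, $r3, 4  →  {$r0:0, $r1:9, $r2:7, $r3:1, $r4:0, $r5:0, $r6:7}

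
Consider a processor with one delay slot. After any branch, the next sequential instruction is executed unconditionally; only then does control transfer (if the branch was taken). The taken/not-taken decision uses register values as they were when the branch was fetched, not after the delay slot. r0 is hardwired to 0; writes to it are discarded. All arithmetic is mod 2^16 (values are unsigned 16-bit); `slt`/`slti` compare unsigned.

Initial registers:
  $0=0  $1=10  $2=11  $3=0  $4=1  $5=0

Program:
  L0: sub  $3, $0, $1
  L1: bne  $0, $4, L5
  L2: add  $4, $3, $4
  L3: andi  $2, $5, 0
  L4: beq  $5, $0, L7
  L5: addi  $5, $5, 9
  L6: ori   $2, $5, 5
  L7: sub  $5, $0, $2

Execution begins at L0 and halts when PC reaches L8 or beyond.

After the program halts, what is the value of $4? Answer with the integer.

[0] sub  $3, $0, $1  →  {$0:0, $1:10, $2:11, $3:65526, $4:1, $5:0}
[1] bne  $0, $4, L5  →  {$0:0, $1:10, $2:11, $3:65526, $4:1, $5:0}  ⟨branch taken⟩
[2] add  $4, $3, $4  →  {$0:0, $1:10, $2:11, $3:65526, $4:65527, $5:0}
[5] addi  $5, $5, 9  →  {$0:0, $1:10, $2:11, $3:65526, $4:65527, $5:9}
[6] ori   $2, $5, 5  →  {$0:0, $1:10, $2:13, $3:65526, $4:65527, $5:9}
[7] sub  $5, $0, $2  →  {$0:0, $1:10, $2:13, $3:65526, $4:65527, $5:65523}

65527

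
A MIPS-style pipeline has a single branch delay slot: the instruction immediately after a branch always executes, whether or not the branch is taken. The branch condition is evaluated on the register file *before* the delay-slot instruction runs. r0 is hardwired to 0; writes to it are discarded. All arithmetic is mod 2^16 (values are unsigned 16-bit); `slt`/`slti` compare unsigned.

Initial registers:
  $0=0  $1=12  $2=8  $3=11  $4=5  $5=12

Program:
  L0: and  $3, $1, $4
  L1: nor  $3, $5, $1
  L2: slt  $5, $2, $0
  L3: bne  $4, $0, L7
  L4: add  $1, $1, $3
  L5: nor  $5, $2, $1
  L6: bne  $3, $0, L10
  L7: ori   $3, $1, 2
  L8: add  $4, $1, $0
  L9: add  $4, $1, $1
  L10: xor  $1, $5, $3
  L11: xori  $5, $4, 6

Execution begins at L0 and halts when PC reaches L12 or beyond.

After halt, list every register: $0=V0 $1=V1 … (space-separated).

$0=0 $1=65535 $2=8 $3=65535 $4=65534 $5=65528

PC=0  and  $3, $1, $4        | $0=0 $1=12 $2=8 $3=4 $4=5 $5=12
PC=1  nor  $3, $5, $1        | $0=0 $1=12 $2=8 $3=65523 $4=5 $5=12
PC=2  slt  $5, $2, $0        | $0=0 $1=12 $2=8 $3=65523 $4=5 $5=0
PC=3  bne  $4, $0, L7        | $0=0 $1=12 $2=8 $3=65523 $4=5 $5=0  [TAKEN]
PC=4  add  $1, $1, $3        | $0=0 $1=65535 $2=8 $3=65523 $4=5 $5=0
PC=7  ori   $3, $1, 2        | $0=0 $1=65535 $2=8 $3=65535 $4=5 $5=0
PC=8  add  $4, $1, $0        | $0=0 $1=65535 $2=8 $3=65535 $4=65535 $5=0
PC=9  add  $4, $1, $1        | $0=0 $1=65535 $2=8 $3=65535 $4=65534 $5=0
PC=10 xor  $1, $5, $3        | $0=0 $1=65535 $2=8 $3=65535 $4=65534 $5=0
PC=11 xori  $5, $4, 6        | $0=0 $1=65535 $2=8 $3=65535 $4=65534 $5=65528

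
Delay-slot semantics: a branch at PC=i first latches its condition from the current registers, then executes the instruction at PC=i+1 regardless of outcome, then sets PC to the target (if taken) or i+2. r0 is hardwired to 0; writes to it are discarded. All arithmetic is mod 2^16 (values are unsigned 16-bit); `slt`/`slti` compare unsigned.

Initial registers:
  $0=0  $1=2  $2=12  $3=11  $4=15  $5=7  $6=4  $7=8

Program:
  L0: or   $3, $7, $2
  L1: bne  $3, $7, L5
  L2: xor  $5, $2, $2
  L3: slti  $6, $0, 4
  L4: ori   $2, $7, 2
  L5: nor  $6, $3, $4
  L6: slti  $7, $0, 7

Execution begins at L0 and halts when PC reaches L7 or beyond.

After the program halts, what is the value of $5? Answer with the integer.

0

[0] or   $3, $7, $2  →  {$0:0, $1:2, $2:12, $3:12, $4:15, $5:7, $6:4, $7:8}
[1] bne  $3, $7, L5  →  {$0:0, $1:2, $2:12, $3:12, $4:15, $5:7, $6:4, $7:8}  ⟨branch taken⟩
[2] xor  $5, $2, $2  →  {$0:0, $1:2, $2:12, $3:12, $4:15, $5:0, $6:4, $7:8}
[5] nor  $6, $3, $4  →  {$0:0, $1:2, $2:12, $3:12, $4:15, $5:0, $6:65520, $7:8}
[6] slti  $7, $0, 7  →  {$0:0, $1:2, $2:12, $3:12, $4:15, $5:0, $6:65520, $7:1}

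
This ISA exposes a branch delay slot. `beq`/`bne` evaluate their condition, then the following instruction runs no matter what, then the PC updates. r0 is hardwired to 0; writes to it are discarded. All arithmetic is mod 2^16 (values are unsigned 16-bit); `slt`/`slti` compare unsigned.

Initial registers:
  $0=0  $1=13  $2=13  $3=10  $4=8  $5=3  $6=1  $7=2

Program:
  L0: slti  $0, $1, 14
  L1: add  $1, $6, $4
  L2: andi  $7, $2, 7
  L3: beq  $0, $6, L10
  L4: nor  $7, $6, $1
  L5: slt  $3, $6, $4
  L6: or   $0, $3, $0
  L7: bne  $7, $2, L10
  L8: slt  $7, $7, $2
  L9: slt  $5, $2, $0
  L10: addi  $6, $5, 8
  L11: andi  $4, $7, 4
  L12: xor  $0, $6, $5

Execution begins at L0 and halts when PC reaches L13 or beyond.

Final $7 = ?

0

  step pc=0: slti  $0, $1, 14  regs=(0,13,13,10,8,3,1,2)
  step pc=1: add  $1, $6, $4  regs=(0,9,13,10,8,3,1,2)
  step pc=2: andi  $7, $2, 7  regs=(0,9,13,10,8,3,1,5)
  step pc=3: beq  $0, $6, L10  cond=F  regs=(0,9,13,10,8,3,1,5)
  step pc=4: nor  $7, $6, $1  regs=(0,9,13,10,8,3,1,65526)
  step pc=5: slt  $3, $6, $4  regs=(0,9,13,1,8,3,1,65526)
  step pc=6: or   $0, $3, $0  regs=(0,9,13,1,8,3,1,65526)
  step pc=7: bne  $7, $2, L10  cond=T  regs=(0,9,13,1,8,3,1,65526)
  step pc=8: slt  $7, $7, $2  regs=(0,9,13,1,8,3,1,0)
  step pc=10: addi  $6, $5, 8  regs=(0,9,13,1,8,3,11,0)
  step pc=11: andi  $4, $7, 4  regs=(0,9,13,1,0,3,11,0)
  step pc=12: xor  $0, $6, $5  regs=(0,9,13,1,0,3,11,0)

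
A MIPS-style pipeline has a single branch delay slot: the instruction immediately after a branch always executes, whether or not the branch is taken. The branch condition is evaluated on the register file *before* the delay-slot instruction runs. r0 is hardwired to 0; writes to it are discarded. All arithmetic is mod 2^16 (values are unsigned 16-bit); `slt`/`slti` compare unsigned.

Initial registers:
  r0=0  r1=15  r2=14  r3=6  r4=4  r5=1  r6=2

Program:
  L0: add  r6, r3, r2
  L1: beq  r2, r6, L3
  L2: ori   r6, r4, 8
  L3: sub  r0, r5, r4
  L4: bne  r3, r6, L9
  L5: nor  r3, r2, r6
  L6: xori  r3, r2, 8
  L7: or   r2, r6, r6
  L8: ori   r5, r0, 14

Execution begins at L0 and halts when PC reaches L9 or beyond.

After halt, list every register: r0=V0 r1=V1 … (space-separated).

r0=0 r1=15 r2=14 r3=65521 r4=4 r5=1 r6=12

PC=0  add  r6, r3, r2        | r0=0 r1=15 r2=14 r3=6 r4=4 r5=1 r6=20
PC=1  beq  r2, r6, L3        | r0=0 r1=15 r2=14 r3=6 r4=4 r5=1 r6=20  [not taken]
PC=2  ori   r6, r4, 8        | r0=0 r1=15 r2=14 r3=6 r4=4 r5=1 r6=12
PC=3  sub  r0, r5, r4        | r0=0 r1=15 r2=14 r3=6 r4=4 r5=1 r6=12
PC=4  bne  r3, r6, L9        | r0=0 r1=15 r2=14 r3=6 r4=4 r5=1 r6=12  [TAKEN]
PC=5  nor  r3, r2, r6        | r0=0 r1=15 r2=14 r3=65521 r4=4 r5=1 r6=12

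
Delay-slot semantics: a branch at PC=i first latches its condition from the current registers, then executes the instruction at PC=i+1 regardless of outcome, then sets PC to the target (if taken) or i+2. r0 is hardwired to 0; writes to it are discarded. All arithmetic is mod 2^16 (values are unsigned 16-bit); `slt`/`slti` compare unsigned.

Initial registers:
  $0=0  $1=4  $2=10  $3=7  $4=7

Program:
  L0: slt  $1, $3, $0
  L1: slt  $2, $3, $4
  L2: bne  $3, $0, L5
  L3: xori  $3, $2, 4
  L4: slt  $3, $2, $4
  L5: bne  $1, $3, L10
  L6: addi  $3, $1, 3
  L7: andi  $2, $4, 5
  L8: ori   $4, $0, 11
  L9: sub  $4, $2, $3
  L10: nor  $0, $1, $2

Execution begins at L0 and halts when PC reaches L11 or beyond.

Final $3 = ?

3

#0 slt  $1, $3, $0 ; 0/0/10/7/7
#1 slt  $2, $3, $4 ; 0/0/0/7/7
#2 bne  $3, $0, L5 ; 0/0/0/7/7 ; →target
#3 xori  $3, $2, 4 ; 0/0/0/4/7
#5 bne  $1, $3, L10 ; 0/0/0/4/7 ; →target
#6 addi  $3, $1, 3 ; 0/0/0/3/7
#10 nor  $0, $1, $2 ; 0/0/0/3/7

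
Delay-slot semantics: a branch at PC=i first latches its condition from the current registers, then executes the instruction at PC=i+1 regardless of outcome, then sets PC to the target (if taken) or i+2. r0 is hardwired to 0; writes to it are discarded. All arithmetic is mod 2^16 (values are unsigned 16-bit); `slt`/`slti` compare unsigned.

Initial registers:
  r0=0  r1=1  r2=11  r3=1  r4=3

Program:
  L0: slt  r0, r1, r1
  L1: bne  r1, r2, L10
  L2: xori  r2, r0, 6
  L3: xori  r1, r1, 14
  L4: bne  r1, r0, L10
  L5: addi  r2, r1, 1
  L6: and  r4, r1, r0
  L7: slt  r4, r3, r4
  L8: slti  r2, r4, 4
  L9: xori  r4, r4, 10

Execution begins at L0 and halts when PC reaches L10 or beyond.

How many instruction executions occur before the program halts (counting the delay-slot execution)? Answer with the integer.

  step pc=0: slt  r0, r1, r1  regs=(0,1,11,1,3)
  step pc=1: bne  r1, r2, L10  cond=T  regs=(0,1,11,1,3)
  step pc=2: xori  r2, r0, 6  regs=(0,1,6,1,3)

3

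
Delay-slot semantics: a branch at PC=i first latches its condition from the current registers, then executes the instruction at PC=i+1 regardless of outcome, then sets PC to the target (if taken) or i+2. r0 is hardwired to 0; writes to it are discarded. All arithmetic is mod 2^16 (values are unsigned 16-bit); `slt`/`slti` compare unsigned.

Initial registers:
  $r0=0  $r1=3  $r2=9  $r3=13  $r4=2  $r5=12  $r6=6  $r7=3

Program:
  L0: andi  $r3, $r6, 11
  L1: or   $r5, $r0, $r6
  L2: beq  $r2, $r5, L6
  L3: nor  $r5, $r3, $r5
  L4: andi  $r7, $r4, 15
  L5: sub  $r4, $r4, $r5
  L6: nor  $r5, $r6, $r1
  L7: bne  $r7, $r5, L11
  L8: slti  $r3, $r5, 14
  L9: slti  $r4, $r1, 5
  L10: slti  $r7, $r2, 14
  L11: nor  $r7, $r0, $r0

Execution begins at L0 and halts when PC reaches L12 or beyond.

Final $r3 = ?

0

[0] andi  $r3, $r6, 11  →  {$r0:0, $r1:3, $r2:9, $r3:2, $r4:2, $r5:12, $r6:6, $r7:3}
[1] or   $r5, $r0, $r6  →  {$r0:0, $r1:3, $r2:9, $r3:2, $r4:2, $r5:6, $r6:6, $r7:3}
[2] beq  $r2, $r5, L6  →  {$r0:0, $r1:3, $r2:9, $r3:2, $r4:2, $r5:6, $r6:6, $r7:3}  ⟨branch fallthrough⟩
[3] nor  $r5, $r3, $r5  →  {$r0:0, $r1:3, $r2:9, $r3:2, $r4:2, $r5:65529, $r6:6, $r7:3}
[4] andi  $r7, $r4, 15  →  {$r0:0, $r1:3, $r2:9, $r3:2, $r4:2, $r5:65529, $r6:6, $r7:2}
[5] sub  $r4, $r4, $r5  →  {$r0:0, $r1:3, $r2:9, $r3:2, $r4:9, $r5:65529, $r6:6, $r7:2}
[6] nor  $r5, $r6, $r1  →  {$r0:0, $r1:3, $r2:9, $r3:2, $r4:9, $r5:65528, $r6:6, $r7:2}
[7] bne  $r7, $r5, L11  →  {$r0:0, $r1:3, $r2:9, $r3:2, $r4:9, $r5:65528, $r6:6, $r7:2}  ⟨branch taken⟩
[8] slti  $r3, $r5, 14  →  {$r0:0, $r1:3, $r2:9, $r3:0, $r4:9, $r5:65528, $r6:6, $r7:2}
[11] nor  $r7, $r0, $r0  →  {$r0:0, $r1:3, $r2:9, $r3:0, $r4:9, $r5:65528, $r6:6, $r7:65535}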